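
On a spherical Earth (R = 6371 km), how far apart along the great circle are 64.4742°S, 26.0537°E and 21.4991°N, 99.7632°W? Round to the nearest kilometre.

Δλ = -99.7632 − 26.0537 = -125.8169°.
Δφ = 21.4991 − -64.4742 = 85.9733°.
a = sin²(Δφ/2) + cos φ₁ · cos φ₂ · sin²(Δλ/2) = 0.782670.
c = 2·atan2(√a, √(1−a)) = 2.17164 rad → d = 6371·c ≈ 13835.53 km.

13836 km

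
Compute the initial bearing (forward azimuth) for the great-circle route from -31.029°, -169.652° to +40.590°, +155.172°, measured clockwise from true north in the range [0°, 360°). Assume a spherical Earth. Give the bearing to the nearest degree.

334°

Δλ = 155.172 − -169.652 = 324.824°; wrapped into (−180°, 180°]: -35.176°.
θ = atan2( sin Δλ · cos φ₂ , cos φ₁ · sin φ₂ − sin φ₁ · cos φ₂ · cos Δλ )
  = atan2(-0.43747, 0.87750) = -26.498° → normalised to [0°, 360°): 333.502°.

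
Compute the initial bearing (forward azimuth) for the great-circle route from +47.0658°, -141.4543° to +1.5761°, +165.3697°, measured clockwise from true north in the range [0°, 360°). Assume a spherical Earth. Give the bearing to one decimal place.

242.3°

Δλ = 165.3697 − -141.4543 = 306.8240°; wrapped into (−180°, 180°]: -53.1760°.
θ = atan2( sin Δλ · cos φ₂ , cos φ₁ · sin φ₂ − sin φ₁ · cos φ₂ · cos Δλ )
  = atan2(-0.80018, -0.41991) = -117.689° → normalised to [0°, 360°): 242.311°.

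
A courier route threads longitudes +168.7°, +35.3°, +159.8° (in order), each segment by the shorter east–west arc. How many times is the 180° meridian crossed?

0

Leg 1: +168.7° → +35.3°, shortest Δλ = -133.4° (west) — does not cross 180°.
Leg 2: +35.3° → +159.8°, shortest Δλ = 124.5° (east) — does not cross 180°.
Total crossings: 0.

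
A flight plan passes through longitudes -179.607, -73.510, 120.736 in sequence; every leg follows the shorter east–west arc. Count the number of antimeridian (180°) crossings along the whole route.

1

Leg 1: -179.607° → -73.510°, shortest Δλ = 106.097° (east) — does not cross 180°.
Leg 2: -73.510° → +120.736°, shortest Δλ = -165.754° (west) — crosses 180°.
Total crossings: 1.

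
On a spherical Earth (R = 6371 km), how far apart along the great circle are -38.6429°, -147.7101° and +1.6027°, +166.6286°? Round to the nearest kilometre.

6462 km

Δλ = 166.6286 − -147.7101 = 314.3387°; wrapped into (−180°, 180°]: -45.6613°.
Δφ = 1.6027 − -38.6429 = 40.2456°.
a = sin²(Δφ/2) + cos φ₁ · cos φ₂ · sin²(Δλ/2) = 0.235901.
c = 2·atan2(√a, √(1−a)) = 1.01432 rad → d = 6371·c ≈ 6462.23 km.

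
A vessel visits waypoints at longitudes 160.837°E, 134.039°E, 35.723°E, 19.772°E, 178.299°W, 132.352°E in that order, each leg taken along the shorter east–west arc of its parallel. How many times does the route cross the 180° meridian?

2

Leg 1: +160.837° → +134.039°, shortest Δλ = -26.798° (west) — does not cross 180°.
Leg 2: +134.039° → +35.723°, shortest Δλ = -98.316° (west) — does not cross 180°.
Leg 3: +35.723° → +19.772°, shortest Δλ = -15.951° (west) — does not cross 180°.
Leg 4: +19.772° → -178.299°, shortest Δλ = 161.929° (east) — crosses 180°.
Leg 5: -178.299° → +132.352°, shortest Δλ = -49.349° (west) — crosses 180°.
Total crossings: 2.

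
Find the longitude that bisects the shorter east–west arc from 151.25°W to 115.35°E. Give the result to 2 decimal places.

162.05°E

Signed shortest Δλ from -151.25° to +115.35° is -93.40°.
Midpoint longitude = -151.25° + (-93.40°)/2 = -151.25° − 46.70° = -197.95°.
Normalise into (−180°, 180°]: +162.05°.
(The naïve average (-151.25 + +115.35)/2 = -17.95° is on the wrong side of the globe.)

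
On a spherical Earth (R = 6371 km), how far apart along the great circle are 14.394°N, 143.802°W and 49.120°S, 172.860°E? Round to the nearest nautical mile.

Δλ = 172.860 − -143.802 = 316.662°; wrapped into (−180°, 180°]: -43.338°.
Δφ = -49.120 − 14.394 = -63.514°.
a = sin²(Δφ/2) + cos φ₁ · cos φ₂ · sin²(Δλ/2) = 0.363441.
c = 2·atan2(√a, √(1−a)) = 1.29416 rad → d = 6371·c ≈ 8245.12 km ≈ 4452.01 nmi.

4452 nmi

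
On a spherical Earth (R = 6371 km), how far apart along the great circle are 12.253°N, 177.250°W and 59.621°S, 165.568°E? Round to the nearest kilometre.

8139 km

Δλ = 165.568 − -177.250 = 342.818°; wrapped into (−180°, 180°]: -17.182°.
Δφ = -59.621 − 12.253 = -71.874°.
a = sin²(Δφ/2) + cos φ₁ · cos φ₂ · sin²(Δλ/2) = 0.355474.
c = 2·atan2(√a, √(1−a)) = 1.27756 rad → d = 6371·c ≈ 8139.33 km.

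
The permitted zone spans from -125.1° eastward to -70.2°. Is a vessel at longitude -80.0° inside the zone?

Yes

Band width going east from -125.1° to -70.2°: ((-70.2 − -125.1) mod 360) = 54.9°.
Offset of -80.0° east of the west edge: ((-80.0 − -125.1) mod 360) = 45.1°.
45.1° ≤ 54.9° ⇒ inside.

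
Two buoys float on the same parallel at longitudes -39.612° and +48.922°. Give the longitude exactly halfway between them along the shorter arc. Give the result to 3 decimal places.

Signed shortest Δλ from -39.612° to +48.922° is +88.534°.
Midpoint longitude = -39.612° + (+88.534°)/2 = -39.612° + 44.267° = +4.655°.

+4.655°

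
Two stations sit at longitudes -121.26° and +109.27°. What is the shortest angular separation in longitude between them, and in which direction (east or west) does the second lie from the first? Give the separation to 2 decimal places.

Raw difference: 109.27 − -121.26 = 230.53°.
Normalise into (−180°, 180°]: 230.53° − 360° = -129.47°.
Negative ⇒ the second point lies to the west; separation 129.47°.

129.47° west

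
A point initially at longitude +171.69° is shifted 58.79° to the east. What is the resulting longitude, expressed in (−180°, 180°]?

-129.52°

Start at +171.69°; shift +58.79° → +230.48°.
+230.48° lies outside (−180°, 180°]; subtract 360° → -129.52°.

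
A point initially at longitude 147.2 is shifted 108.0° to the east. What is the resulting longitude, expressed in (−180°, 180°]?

-104.8°

Start at +147.2°; shift +108.0° → +255.2°.
+255.2° lies outside (−180°, 180°]; subtract 360° → -104.8°.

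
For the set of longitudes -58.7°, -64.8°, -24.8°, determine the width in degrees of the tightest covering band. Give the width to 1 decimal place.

40.0°

Sort the longitudes: -64.8°, -58.7°, -24.8°.
Eastward gaps between consecutive values (wrapping around): 6.1°, 33.9°, 320.0°.
Largest gap = 320.0° ⇒ minimal covering band is its complement: 360° − 320.0° = 40.0°.
Band runs from -64.8° eastward to -24.8°.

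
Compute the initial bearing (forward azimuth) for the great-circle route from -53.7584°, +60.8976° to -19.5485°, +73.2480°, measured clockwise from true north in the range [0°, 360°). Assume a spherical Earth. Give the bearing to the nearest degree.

20°

Δλ = 73.2480 − 60.8976 = 12.3504°.
θ = atan2( sin Δλ · cos φ₂ , cos φ₁ · sin φ₂ − sin φ₁ · cos φ₂ · cos Δλ )
  = atan2(0.20156, 0.54464) = 20.309° → normalised to [0°, 360°): 20.309°.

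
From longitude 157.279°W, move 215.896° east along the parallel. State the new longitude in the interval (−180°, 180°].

Start at -157.279°; shift +215.896° → +58.617°.
+58.617° already lies in (−180°, 180°].

58.617°E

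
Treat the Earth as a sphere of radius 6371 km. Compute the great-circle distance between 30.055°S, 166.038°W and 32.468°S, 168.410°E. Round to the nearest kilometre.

2438 km

Δλ = 168.410 − -166.038 = 334.448°; wrapped into (−180°, 180°]: -25.552°.
Δφ = -32.468 − -30.055 = -2.413°.
a = sin²(Δφ/2) + cos φ₁ · cos φ₂ · sin²(Δλ/2) = 0.036155.
c = 2·atan2(√a, √(1−a)) = 0.38262 rad → d = 6371·c ≈ 2437.66 km.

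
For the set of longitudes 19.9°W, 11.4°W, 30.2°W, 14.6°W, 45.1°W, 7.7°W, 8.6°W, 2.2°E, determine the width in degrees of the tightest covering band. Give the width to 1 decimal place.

47.3°

Sort the longitudes: -45.1°, -30.2°, -19.9°, -14.6°, -11.4°, -8.6°, -7.7°, +2.2°.
Eastward gaps between consecutive values (wrapping around): 14.9°, 10.3°, 5.3°, 3.2°, 2.8°, 0.9°, 9.9°, 312.7°.
Largest gap = 312.7° ⇒ minimal covering band is its complement: 360° − 312.7° = 47.3°.
Band runs from -45.1° eastward to +2.2°.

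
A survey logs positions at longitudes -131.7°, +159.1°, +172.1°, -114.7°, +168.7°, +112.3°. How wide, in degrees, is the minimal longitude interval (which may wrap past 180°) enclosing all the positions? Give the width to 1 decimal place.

Sort the longitudes: -131.7°, -114.7°, +112.3°, +159.1°, +168.7°, +172.1°.
Eastward gaps between consecutive values (wrapping around): 17.0°, 227.0°, 46.8°, 9.6°, 3.4°, 56.2°.
Largest gap = 227.0° ⇒ minimal covering band is its complement: 360° − 227.0° = 133.0°.
Band runs from +112.3° eastward to -114.7°, crossing the antimeridian.

133.0°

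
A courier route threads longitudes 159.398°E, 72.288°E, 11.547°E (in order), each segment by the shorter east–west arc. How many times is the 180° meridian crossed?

0

Leg 1: +159.398° → +72.288°, shortest Δλ = -87.11° (west) — does not cross 180°.
Leg 2: +72.288° → +11.547°, shortest Δλ = -60.741° (west) — does not cross 180°.
Total crossings: 0.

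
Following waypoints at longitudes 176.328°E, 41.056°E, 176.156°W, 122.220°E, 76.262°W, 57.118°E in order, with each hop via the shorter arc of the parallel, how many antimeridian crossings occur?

Leg 1: +176.328° → +41.056°, shortest Δλ = -135.272° (west) — does not cross 180°.
Leg 2: +41.056° → -176.156°, shortest Δλ = 142.788° (east) — crosses 180°.
Leg 3: -176.156° → +122.220°, shortest Δλ = -61.624° (west) — crosses 180°.
Leg 4: +122.220° → -76.262°, shortest Δλ = 161.518° (east) — crosses 180°.
Leg 5: -76.262° → +57.118°, shortest Δλ = 133.38° (east) — does not cross 180°.
Total crossings: 3.

3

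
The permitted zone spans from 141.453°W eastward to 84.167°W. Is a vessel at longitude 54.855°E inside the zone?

Band width going east from -141.453° to -84.167°: ((-84.167 − -141.453) mod 360) = 57.286°.
Offset of +54.855° east of the west edge: ((54.855 − -141.453) mod 360) = 196.308°.
196.308° > 57.286° ⇒ outside.

No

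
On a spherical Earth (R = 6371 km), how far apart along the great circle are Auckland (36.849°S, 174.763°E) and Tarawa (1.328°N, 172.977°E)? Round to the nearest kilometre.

Δλ = 172.977 − 174.763 = -1.786°.
Δφ = 1.328 − -36.849 = 38.177°.
a = sin²(Δφ/2) + cos φ₁ · cos φ₂ · sin²(Δλ/2) = 0.107142.
c = 2·atan2(√a, √(1−a)) = 0.66694 rad → d = 6371·c ≈ 4249.09 km.

4249 km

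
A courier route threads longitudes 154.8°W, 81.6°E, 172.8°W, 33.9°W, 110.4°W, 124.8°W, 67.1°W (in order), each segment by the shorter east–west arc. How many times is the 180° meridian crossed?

2

Leg 1: -154.8° → +81.6°, shortest Δλ = -123.6° (west) — crosses 180°.
Leg 2: +81.6° → -172.8°, shortest Δλ = 105.6° (east) — crosses 180°.
Leg 3: -172.8° → -33.9°, shortest Δλ = 138.9° (east) — does not cross 180°.
Leg 4: -33.9° → -110.4°, shortest Δλ = -76.5° (west) — does not cross 180°.
Leg 5: -110.4° → -124.8°, shortest Δλ = -14.4° (west) — does not cross 180°.
Leg 6: -124.8° → -67.1°, shortest Δλ = 57.7° (east) — does not cross 180°.
Total crossings: 2.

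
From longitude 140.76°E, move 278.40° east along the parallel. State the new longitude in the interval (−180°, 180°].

59.16°E

Start at +140.76°; shift +278.40° → +419.16°.
+419.16° lies outside (−180°, 180°]; subtract 360° → +59.16°.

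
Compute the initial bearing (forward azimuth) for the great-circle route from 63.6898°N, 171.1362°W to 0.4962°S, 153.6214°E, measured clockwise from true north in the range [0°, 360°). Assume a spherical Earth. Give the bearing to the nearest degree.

218°

Δλ = 153.6214 − -171.1362 = 324.7576°; wrapped into (−180°, 180°]: -35.2424°.
θ = atan2( sin Δλ · cos φ₂ , cos φ₁ · sin φ₂ − sin φ₁ · cos φ₂ · cos Δλ )
  = atan2(-0.57702, -0.73592) = -141.901° → normalised to [0°, 360°): 218.099°.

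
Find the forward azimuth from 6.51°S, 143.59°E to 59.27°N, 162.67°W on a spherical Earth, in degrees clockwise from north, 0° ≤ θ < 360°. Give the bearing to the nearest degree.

Δλ = -162.67 − 143.59 = -306.26°; wrapped into (−180°, 180°]: 53.74°.
θ = atan2( sin Δλ · cos φ₂ , cos φ₁ · sin φ₂ − sin φ₁ · cos φ₂ · cos Δλ )
  = atan2(0.41203, 0.88831) = 24.884° → normalised to [0°, 360°): 24.884°.

25°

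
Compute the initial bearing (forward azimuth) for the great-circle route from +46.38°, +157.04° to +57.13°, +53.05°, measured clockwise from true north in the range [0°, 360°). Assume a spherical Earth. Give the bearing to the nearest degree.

Δλ = 53.05 − 157.04 = -103.99°.
θ = atan2( sin Δλ · cos φ₂ , cos φ₁ · sin φ₂ − sin φ₁ · cos φ₂ · cos Δλ )
  = atan2(-0.52664, 0.67441) = -37.986° → normalised to [0°, 360°): 322.014°.

322°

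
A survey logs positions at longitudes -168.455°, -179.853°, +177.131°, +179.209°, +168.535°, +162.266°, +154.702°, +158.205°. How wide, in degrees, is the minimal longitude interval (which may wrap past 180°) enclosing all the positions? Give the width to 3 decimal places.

36.843°

Sort the longitudes: -179.853°, -168.455°, +154.702°, +158.205°, +162.266°, +168.535°, +177.131°, +179.209°.
Eastward gaps between consecutive values (wrapping around): 11.398°, 323.157°, 3.503°, 4.061°, 6.269°, 8.596°, 2.078°, 0.938°.
Largest gap = 323.157° ⇒ minimal covering band is its complement: 360° − 323.157° = 36.843°.
Band runs from +154.702° eastward to -168.455°, crossing the antimeridian.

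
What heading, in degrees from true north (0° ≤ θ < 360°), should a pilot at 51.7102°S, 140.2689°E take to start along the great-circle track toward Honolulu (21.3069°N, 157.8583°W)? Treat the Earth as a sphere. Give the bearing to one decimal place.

Δλ = -157.8583 − 140.2689 = -298.1272°; wrapped into (−180°, 180°]: 61.8728°.
θ = atan2( sin Δλ · cos φ₂ , cos φ₁ · sin φ₂ − sin φ₁ · cos φ₂ · cos Δλ )
  = atan2(0.82162, 0.56988) = 55.255° → normalised to [0°, 360°): 55.255°.

55.3°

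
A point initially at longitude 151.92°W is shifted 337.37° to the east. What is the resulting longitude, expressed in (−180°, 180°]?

Start at -151.92°; shift +337.37° → +185.45°.
+185.45° lies outside (−180°, 180°]; subtract 360° → -174.55°.

174.55°W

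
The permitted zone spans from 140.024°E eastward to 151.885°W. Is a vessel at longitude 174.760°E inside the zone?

Yes

Band width going east from +140.024° to -151.885°: ((-151.885 − 140.024) mod 360) = 68.091°.
Offset of +174.760° east of the west edge: ((174.760 − 140.024) mod 360) = 34.736°.
34.736° ≤ 68.091° ⇒ inside.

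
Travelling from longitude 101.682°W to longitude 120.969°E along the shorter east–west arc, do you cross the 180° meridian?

Naïve |120.969 − -101.682| = 222.651° > 180°, so the shorter arc goes the other way round — across 180°.
Signed shortest Δλ = ((120.969 − -101.682 + 180) mod 360) − 180 = -137.349°.
Going west by 137.349° from -101.682° passes through 180° before reaching +120.969°.

Yes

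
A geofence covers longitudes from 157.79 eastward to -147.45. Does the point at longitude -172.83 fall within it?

Band width going east from +157.79° to -147.45°: ((-147.45 − 157.79) mod 360) = 54.76°.
Offset of -172.83° east of the west edge: ((-172.83 − 157.79) mod 360) = 29.38°.
29.38° ≤ 54.76° ⇒ inside.

Yes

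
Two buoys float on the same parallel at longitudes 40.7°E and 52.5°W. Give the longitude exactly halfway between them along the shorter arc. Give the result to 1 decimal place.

5.9°W

Signed shortest Δλ from +40.7° to -52.5° is -93.2°.
Midpoint longitude = +40.7° + (-93.2°)/2 = +40.7° − 46.6° = -5.9°.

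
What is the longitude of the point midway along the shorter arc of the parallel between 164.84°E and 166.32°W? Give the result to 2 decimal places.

Signed shortest Δλ from +164.84° to -166.32° is +28.84°.
Midpoint longitude = +164.84° + (+28.84°)/2 = +164.84° + 14.42° = +179.26°.
(The naïve average (+164.84 + -166.32)/2 = -0.74° is on the wrong side of the globe.)

179.26°E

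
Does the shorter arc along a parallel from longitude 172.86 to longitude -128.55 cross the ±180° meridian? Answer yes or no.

Yes

Naïve |-128.55 − 172.86| = 301.41° > 180°, so the shorter arc goes the other way round — across 180°.
Signed shortest Δλ = ((-128.55 − 172.86 + 180) mod 360) − 180 = 58.59°.
Going east by 58.59° from +172.86° passes through 180° before reaching -128.55°.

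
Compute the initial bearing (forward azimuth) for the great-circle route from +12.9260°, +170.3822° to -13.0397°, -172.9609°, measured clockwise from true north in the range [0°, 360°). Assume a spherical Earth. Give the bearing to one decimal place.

146.9°

Δλ = -172.9609 − 170.3822 = -343.3431°; wrapped into (−180°, 180°]: 16.6569°.
θ = atan2( sin Δλ · cos φ₂ , cos φ₁ · sin φ₂ − sin φ₁ · cos φ₂ · cos Δλ )
  = atan2(0.27925, -0.42869) = 146.920° → normalised to [0°, 360°): 146.920°.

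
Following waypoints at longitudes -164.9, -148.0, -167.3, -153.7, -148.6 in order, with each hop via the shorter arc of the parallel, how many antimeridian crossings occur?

0

Leg 1: -164.9° → -148.0°, shortest Δλ = 16.9° (east) — does not cross 180°.
Leg 2: -148.0° → -167.3°, shortest Δλ = -19.3° (west) — does not cross 180°.
Leg 3: -167.3° → -153.7°, shortest Δλ = 13.6° (east) — does not cross 180°.
Leg 4: -153.7° → -148.6°, shortest Δλ = 5.1° (east) — does not cross 180°.
Total crossings: 0.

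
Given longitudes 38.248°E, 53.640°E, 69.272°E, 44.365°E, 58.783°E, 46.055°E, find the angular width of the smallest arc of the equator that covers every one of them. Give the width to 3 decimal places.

Sort the longitudes: +38.248°, +44.365°, +46.055°, +53.640°, +58.783°, +69.272°.
Eastward gaps between consecutive values (wrapping around): 6.117°, 1.690°, 7.585°, 5.143°, 10.489°, 328.976°.
Largest gap = 328.976° ⇒ minimal covering band is its complement: 360° − 328.976° = 31.024°.
Band runs from +38.248° eastward to +69.272°.

31.024°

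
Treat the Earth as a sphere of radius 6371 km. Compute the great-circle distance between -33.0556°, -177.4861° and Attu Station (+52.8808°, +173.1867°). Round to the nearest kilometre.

Δλ = 173.1867 − -177.4861 = 350.6728°; wrapped into (−180°, 180°]: -9.3272°.
Δφ = 52.8808 − -33.0556 = 85.9364°.
a = sin²(Δφ/2) + cos φ₁ · cos φ₂ · sin²(Δλ/2) = 0.467912.
c = 2·atan2(√a, √(1−a)) = 1.50658 rad → d = 6371·c ≈ 9598.39 km.

9598 km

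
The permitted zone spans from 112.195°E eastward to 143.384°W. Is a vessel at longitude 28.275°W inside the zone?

Band width going east from +112.195° to -143.384°: ((-143.384 − 112.195) mod 360) = 104.421°.
Offset of -28.275° east of the west edge: ((-28.275 − 112.195) mod 360) = 219.530°.
219.530° > 104.421° ⇒ outside.

No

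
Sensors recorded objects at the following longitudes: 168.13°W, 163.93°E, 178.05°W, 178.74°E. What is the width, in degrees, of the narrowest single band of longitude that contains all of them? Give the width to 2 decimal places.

Sort the longitudes: -178.05°, -168.13°, +163.93°, +178.74°.
Eastward gaps between consecutive values (wrapping around): 9.92°, 332.06°, 14.81°, 3.21°.
Largest gap = 332.06° ⇒ minimal covering band is its complement: 360° − 332.06° = 27.94°.
Band runs from +163.93° eastward to -168.13°, crossing the antimeridian.

27.94°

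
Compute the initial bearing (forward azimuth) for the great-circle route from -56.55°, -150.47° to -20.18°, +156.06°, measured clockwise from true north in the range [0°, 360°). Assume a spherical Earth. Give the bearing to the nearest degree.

Δλ = 156.06 − -150.47 = 306.53°; wrapped into (−180°, 180°]: -53.47°.
θ = atan2( sin Δλ · cos φ₂ , cos φ₁ · sin φ₂ − sin φ₁ · cos φ₂ · cos Δλ )
  = atan2(-0.75422, 0.27601) = -69.899° → normalised to [0°, 360°): 290.101°.

290°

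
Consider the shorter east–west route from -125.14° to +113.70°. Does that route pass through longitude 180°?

Naïve |113.70 − -125.14| = 238.84° > 180°, so the shorter arc goes the other way round — across 180°.
Signed shortest Δλ = ((113.70 − -125.14 + 180) mod 360) − 180 = -121.16°.
Going west by 121.16° from -125.14° passes through 180° before reaching +113.70°.

Yes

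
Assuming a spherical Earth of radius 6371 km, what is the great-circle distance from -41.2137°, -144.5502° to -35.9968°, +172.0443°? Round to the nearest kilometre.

Δλ = 172.0443 − -144.5502 = 316.5945°; wrapped into (−180°, 180°]: -43.4055°.
Δφ = -35.9968 − -41.2137 = 5.2169°.
a = sin²(Δφ/2) + cos φ₁ · cos φ₂ · sin²(Δλ/2) = 0.085296.
c = 2·atan2(√a, √(1−a)) = 0.59275 rad → d = 6371·c ≈ 3776.42 km.

3776 km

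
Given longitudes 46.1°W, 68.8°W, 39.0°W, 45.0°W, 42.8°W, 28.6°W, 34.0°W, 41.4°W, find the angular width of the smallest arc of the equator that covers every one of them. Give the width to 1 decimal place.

Sort the longitudes: -68.8°, -46.1°, -45.0°, -42.8°, -41.4°, -39.0°, -34.0°, -28.6°.
Eastward gaps between consecutive values (wrapping around): 22.7°, 1.1°, 2.2°, 1.4°, 2.4°, 5.0°, 5.4°, 319.8°.
Largest gap = 319.8° ⇒ minimal covering band is its complement: 360° − 319.8° = 40.2°.
Band runs from -68.8° eastward to -28.6°.

40.2°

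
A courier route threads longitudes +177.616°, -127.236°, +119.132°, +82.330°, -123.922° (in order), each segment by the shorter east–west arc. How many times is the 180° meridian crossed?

Leg 1: +177.616° → -127.236°, shortest Δλ = 55.148° (east) — crosses 180°.
Leg 2: -127.236° → +119.132°, shortest Δλ = -113.632° (west) — crosses 180°.
Leg 3: +119.132° → +82.330°, shortest Δλ = -36.802° (west) — does not cross 180°.
Leg 4: +82.330° → -123.922°, shortest Δλ = 153.748° (east) — crosses 180°.
Total crossings: 3.

3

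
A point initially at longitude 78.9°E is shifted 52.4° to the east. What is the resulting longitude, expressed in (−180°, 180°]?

131.3°E

Start at +78.9°; shift +52.4° → +131.3°.
+131.3° already lies in (−180°, 180°].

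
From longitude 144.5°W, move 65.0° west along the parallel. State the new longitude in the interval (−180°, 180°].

Start at -144.5°; shift −65.0° → -209.5°.
-209.5° lies outside (−180°, 180°]; add 360° → +150.5°.

150.5°E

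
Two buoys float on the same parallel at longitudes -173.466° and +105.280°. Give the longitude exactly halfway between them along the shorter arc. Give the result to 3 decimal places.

+145.907°

Signed shortest Δλ from -173.466° to +105.280° is -81.254°.
Midpoint longitude = -173.466° + (-81.254°)/2 = -173.466° − 40.627° = -214.093°.
Normalise into (−180°, 180°]: +145.907°.
(The naïve average (-173.466 + +105.280)/2 = -34.093° is on the wrong side of the globe.)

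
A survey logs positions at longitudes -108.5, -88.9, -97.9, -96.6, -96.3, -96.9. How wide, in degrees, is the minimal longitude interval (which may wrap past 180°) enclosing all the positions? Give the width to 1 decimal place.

Sort the longitudes: -108.5°, -97.9°, -96.9°, -96.6°, -96.3°, -88.9°.
Eastward gaps between consecutive values (wrapping around): 10.6°, 1.0°, 0.3°, 0.3°, 7.4°, 340.4°.
Largest gap = 340.4° ⇒ minimal covering band is its complement: 360° − 340.4° = 19.6°.
Band runs from -108.5° eastward to -88.9°.

19.6°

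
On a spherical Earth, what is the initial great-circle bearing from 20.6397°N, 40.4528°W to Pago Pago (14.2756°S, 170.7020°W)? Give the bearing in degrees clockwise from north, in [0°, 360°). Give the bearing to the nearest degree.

Δλ = -170.7020 − -40.4528 = -130.2492°.
θ = atan2( sin Δλ · cos φ₂ , cos φ₁ · sin φ₂ − sin φ₁ · cos φ₂ · cos Δλ )
  = atan2(-0.73967, -0.01004) = -90.778° → normalised to [0°, 360°): 269.222°.

269°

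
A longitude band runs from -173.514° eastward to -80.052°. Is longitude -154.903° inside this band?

Yes

Band width going east from -173.514° to -80.052°: ((-80.052 − -173.514) mod 360) = 93.462°.
Offset of -154.903° east of the west edge: ((-154.903 − -173.514) mod 360) = 18.611°.
18.611° ≤ 93.462° ⇒ inside.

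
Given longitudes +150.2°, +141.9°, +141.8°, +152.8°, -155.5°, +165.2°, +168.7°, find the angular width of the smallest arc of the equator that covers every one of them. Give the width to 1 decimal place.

62.7°

Sort the longitudes: -155.5°, +141.8°, +141.9°, +150.2°, +152.8°, +165.2°, +168.7°.
Eastward gaps between consecutive values (wrapping around): 297.3°, 0.1°, 8.3°, 2.6°, 12.4°, 3.5°, 35.8°.
Largest gap = 297.3° ⇒ minimal covering band is its complement: 360° − 297.3° = 62.7°.
Band runs from +141.8° eastward to -155.5°, crossing the antimeridian.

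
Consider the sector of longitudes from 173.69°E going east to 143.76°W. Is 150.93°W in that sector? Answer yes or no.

Band width going east from +173.69° to -143.76°: ((-143.76 − 173.69) mod 360) = 42.55°.
Offset of -150.93° east of the west edge: ((-150.93 − 173.69) mod 360) = 35.38°.
35.38° ≤ 42.55° ⇒ inside.

Yes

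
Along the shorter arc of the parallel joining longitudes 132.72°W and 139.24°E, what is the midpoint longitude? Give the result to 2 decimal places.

176.74°W

Signed shortest Δλ from -132.72° to +139.24° is -88.04°.
Midpoint longitude = -132.72° + (-88.04°)/2 = -132.72° − 44.02° = -176.74°.
(The naïve average (-132.72 + +139.24)/2 = 3.26° is on the wrong side of the globe.)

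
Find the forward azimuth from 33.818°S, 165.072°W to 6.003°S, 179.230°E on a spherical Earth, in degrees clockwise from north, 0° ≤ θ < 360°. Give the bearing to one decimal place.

Δλ = 179.230 − -165.072 = 344.302°; wrapped into (−180°, 180°]: -15.698°.
θ = atan2( sin Δλ · cos φ₂ , cos φ₁ · sin φ₂ − sin φ₁ · cos φ₂ · cos Δλ )
  = atan2(-0.26908, 0.44597) = -31.105° → normalised to [0°, 360°): 328.895°.

328.9°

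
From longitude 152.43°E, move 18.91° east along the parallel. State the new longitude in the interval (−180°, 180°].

171.34°E

Start at +152.43°; shift +18.91° → +171.34°.
+171.34° already lies in (−180°, 180°].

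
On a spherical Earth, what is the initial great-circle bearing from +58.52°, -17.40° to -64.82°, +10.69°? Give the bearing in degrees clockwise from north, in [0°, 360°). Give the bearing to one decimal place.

165.8°

Δλ = 10.69 − -17.40 = 28.09°.
θ = atan2( sin Δλ · cos φ₂ , cos φ₁ · sin φ₂ − sin φ₁ · cos φ₂ · cos Δλ )
  = atan2(0.20033, -0.79268) = 165.817° → normalised to [0°, 360°): 165.817°.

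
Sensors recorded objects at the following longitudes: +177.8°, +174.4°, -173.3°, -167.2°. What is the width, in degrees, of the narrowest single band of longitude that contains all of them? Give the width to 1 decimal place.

18.4°

Sort the longitudes: -173.3°, -167.2°, +174.4°, +177.8°.
Eastward gaps between consecutive values (wrapping around): 6.1°, 341.6°, 3.4°, 8.9°.
Largest gap = 341.6° ⇒ minimal covering band is its complement: 360° − 341.6° = 18.4°.
Band runs from +174.4° eastward to -167.2°, crossing the antimeridian.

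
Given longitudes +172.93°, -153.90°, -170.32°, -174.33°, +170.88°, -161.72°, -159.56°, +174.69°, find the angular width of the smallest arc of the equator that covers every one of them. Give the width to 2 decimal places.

35.22°

Sort the longitudes: -174.33°, -170.32°, -161.72°, -159.56°, -153.90°, +170.88°, +172.93°, +174.69°.
Eastward gaps between consecutive values (wrapping around): 4.01°, 8.60°, 2.16°, 5.66°, 324.78°, 2.05°, 1.76°, 10.98°.
Largest gap = 324.78° ⇒ minimal covering band is its complement: 360° − 324.78° = 35.22°.
Band runs from +170.88° eastward to -153.90°, crossing the antimeridian.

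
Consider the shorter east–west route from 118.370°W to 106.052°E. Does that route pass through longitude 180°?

Yes

Naïve |106.052 − -118.370| = 224.422° > 180°, so the shorter arc goes the other way round — across 180°.
Signed shortest Δλ = ((106.052 − -118.370 + 180) mod 360) − 180 = -135.578°.
Going west by 135.578° from -118.370° passes through 180° before reaching +106.052°.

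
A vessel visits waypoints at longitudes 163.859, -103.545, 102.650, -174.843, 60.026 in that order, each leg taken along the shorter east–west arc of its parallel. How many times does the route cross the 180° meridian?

Leg 1: +163.859° → -103.545°, shortest Δλ = 92.596° (east) — crosses 180°.
Leg 2: -103.545° → +102.650°, shortest Δλ = -153.805° (west) — crosses 180°.
Leg 3: +102.650° → -174.843°, shortest Δλ = 82.507° (east) — crosses 180°.
Leg 4: -174.843° → +60.026°, shortest Δλ = -125.131° (west) — crosses 180°.
Total crossings: 4.

4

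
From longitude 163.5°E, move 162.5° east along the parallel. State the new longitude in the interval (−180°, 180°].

Start at +163.5°; shift +162.5° → +326.0°.
+326.0° lies outside (−180°, 180°]; subtract 360° → -34.0°.

34.0°W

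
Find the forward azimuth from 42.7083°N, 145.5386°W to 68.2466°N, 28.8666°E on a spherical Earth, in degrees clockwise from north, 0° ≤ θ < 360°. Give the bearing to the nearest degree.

Δλ = 28.8666 − -145.5386 = 174.4052°.
θ = atan2( sin Δλ · cos φ₂ , cos φ₁ · sin φ₂ − sin φ₁ · cos φ₂ · cos Δλ )
  = atan2(0.03613, 0.93266) = 2.219° → normalised to [0°, 360°): 2.219°.

2°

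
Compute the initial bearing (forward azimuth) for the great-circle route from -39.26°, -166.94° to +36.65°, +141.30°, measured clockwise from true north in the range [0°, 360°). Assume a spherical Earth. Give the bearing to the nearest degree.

321°

Δλ = 141.30 − -166.94 = 308.24°; wrapped into (−180°, 180°]: -51.76°.
θ = atan2( sin Δλ · cos φ₂ , cos φ₁ · sin φ₂ − sin φ₁ · cos φ₂ · cos Δλ )
  = atan2(-0.63014, 0.77645) = -39.062° → normalised to [0°, 360°): 320.938°.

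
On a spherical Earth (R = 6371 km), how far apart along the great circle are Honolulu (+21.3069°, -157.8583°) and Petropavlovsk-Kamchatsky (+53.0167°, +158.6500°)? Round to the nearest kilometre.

Δλ = 158.6500 − -157.8583 = 316.5083°; wrapped into (−180°, 180°]: -43.4917°.
Δφ = 53.0167 − 21.3069 = 31.7098°.
a = sin²(Δφ/2) + cos φ₁ · cos φ₂ · sin²(Δλ/2) = 0.151570.
c = 2·atan2(√a, √(1−a)) = 0.79979 rad → d = 6371·c ≈ 5095.44 km.

5095 km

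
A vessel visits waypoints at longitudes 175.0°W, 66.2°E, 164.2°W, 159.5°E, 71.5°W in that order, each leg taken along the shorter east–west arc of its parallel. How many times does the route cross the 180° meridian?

Leg 1: -175.0° → +66.2°, shortest Δλ = -118.8° (west) — crosses 180°.
Leg 2: +66.2° → -164.2°, shortest Δλ = 129.6° (east) — crosses 180°.
Leg 3: -164.2° → +159.5°, shortest Δλ = -36.3° (west) — crosses 180°.
Leg 4: +159.5° → -71.5°, shortest Δλ = 129.0° (east) — crosses 180°.
Total crossings: 4.

4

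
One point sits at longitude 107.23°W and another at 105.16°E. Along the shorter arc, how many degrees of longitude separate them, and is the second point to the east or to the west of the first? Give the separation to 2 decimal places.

Raw difference: 105.16 − -107.23 = 212.39°.
Normalise into (−180°, 180°]: 212.39° − 360° = -147.61°.
Negative ⇒ the second point lies to the west; separation 147.61°.

147.61° west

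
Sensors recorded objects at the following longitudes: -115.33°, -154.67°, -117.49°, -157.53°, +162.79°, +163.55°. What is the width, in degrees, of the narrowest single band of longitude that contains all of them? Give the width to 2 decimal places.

81.88°

Sort the longitudes: -157.53°, -154.67°, -117.49°, -115.33°, +162.79°, +163.55°.
Eastward gaps between consecutive values (wrapping around): 2.86°, 37.18°, 2.16°, 278.12°, 0.76°, 38.92°.
Largest gap = 278.12° ⇒ minimal covering band is its complement: 360° − 278.12° = 81.88°.
Band runs from +162.79° eastward to -115.33°, crossing the antimeridian.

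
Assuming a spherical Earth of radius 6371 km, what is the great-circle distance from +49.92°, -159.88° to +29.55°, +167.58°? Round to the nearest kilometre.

Δλ = 167.58 − -159.88 = 327.46°; wrapped into (−180°, 180°]: -32.54°.
Δφ = 29.55 − 49.92 = -20.37°.
a = sin²(Δφ/2) + cos φ₁ · cos φ₂ · sin²(Δλ/2) = 0.075232.
c = 2·atan2(√a, √(1−a)) = 0.55569 rad → d = 6371·c ≈ 3540.30 km.

3540 km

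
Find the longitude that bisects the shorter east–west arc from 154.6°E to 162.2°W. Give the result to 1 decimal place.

176.2°E

Signed shortest Δλ from +154.6° to -162.2° is +43.2°.
Midpoint longitude = +154.6° + (+43.2°)/2 = +154.6° + 21.6° = +176.2°.
(The naïve average (+154.6 + -162.2)/2 = -3.8° is on the wrong side of the globe.)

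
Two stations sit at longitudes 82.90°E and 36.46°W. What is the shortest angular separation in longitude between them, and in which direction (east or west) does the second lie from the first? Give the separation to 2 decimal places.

119.36° west

Raw difference: -36.46 − 82.90 = -119.36°.
Normalise into (−180°, 180°]: -119.36° stays -119.36°.
Negative ⇒ the second point lies to the west; separation 119.36°.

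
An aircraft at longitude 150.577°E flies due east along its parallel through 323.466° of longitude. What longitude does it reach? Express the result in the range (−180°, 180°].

114.043°E

Start at +150.577°; shift +323.466° → +474.043°.
+474.043° lies outside (−180°, 180°]; subtract 360° → +114.043°.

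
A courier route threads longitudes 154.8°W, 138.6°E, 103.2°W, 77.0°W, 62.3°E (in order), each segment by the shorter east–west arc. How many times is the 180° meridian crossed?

2

Leg 1: -154.8° → +138.6°, shortest Δλ = -66.6° (west) — crosses 180°.
Leg 2: +138.6° → -103.2°, shortest Δλ = 118.2° (east) — crosses 180°.
Leg 3: -103.2° → -77.0°, shortest Δλ = 26.2° (east) — does not cross 180°.
Leg 4: -77.0° → +62.3°, shortest Δλ = 139.3° (east) — does not cross 180°.
Total crossings: 2.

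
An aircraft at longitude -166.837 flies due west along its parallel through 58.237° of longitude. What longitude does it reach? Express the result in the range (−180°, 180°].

Start at -166.837°; shift −58.237° → -225.074°.
-225.074° lies outside (−180°, 180°]; add 360° → +134.926°.

+134.926°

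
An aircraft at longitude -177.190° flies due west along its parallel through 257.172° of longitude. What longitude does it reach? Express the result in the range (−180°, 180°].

Start at -177.190°; shift −257.172° → -434.362°.
-434.362° lies outside (−180°, 180°]; add 360° → -74.362°.

-74.362°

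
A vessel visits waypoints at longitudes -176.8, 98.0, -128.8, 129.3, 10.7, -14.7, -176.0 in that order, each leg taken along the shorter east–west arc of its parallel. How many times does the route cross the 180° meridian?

Leg 1: -176.8° → +98.0°, shortest Δλ = -85.2° (west) — crosses 180°.
Leg 2: +98.0° → -128.8°, shortest Δλ = 133.2° (east) — crosses 180°.
Leg 3: -128.8° → +129.3°, shortest Δλ = -101.9° (west) — crosses 180°.
Leg 4: +129.3° → +10.7°, shortest Δλ = -118.6° (west) — does not cross 180°.
Leg 5: +10.7° → -14.7°, shortest Δλ = -25.4° (west) — does not cross 180°.
Leg 6: -14.7° → -176.0°, shortest Δλ = -161.3° (west) — does not cross 180°.
Total crossings: 3.

3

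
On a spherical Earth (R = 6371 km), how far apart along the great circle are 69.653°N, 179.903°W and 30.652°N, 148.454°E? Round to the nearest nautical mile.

2575 nmi

Δλ = 148.454 − -179.903 = 328.357°; wrapped into (−180°, 180°]: -31.643°.
Δφ = 30.652 − 69.653 = -39.001°.
a = sin²(Δφ/2) + cos φ₁ · cos φ₂ · sin²(Δλ/2) = 0.133667.
c = 2·atan2(√a, √(1−a)) = 0.74857 rad → d = 6371·c ≈ 4769.12 km ≈ 2575.12 nmi.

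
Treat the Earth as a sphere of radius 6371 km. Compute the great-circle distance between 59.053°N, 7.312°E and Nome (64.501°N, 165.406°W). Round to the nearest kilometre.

Δλ = -165.406 − 7.312 = -172.718°.
Δφ = 64.501 − 59.053 = 5.448°.
a = sin²(Δφ/2) + cos φ₁ · cos φ₂ · sin²(Δλ/2) = 0.222746.
c = 2·atan2(√a, √(1−a)) = 0.98302 rad → d = 6371·c ≈ 6262.85 km.

6263 km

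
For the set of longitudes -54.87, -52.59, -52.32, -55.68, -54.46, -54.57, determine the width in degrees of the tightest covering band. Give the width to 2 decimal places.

3.36°

Sort the longitudes: -55.68°, -54.87°, -54.57°, -54.46°, -52.59°, -52.32°.
Eastward gaps between consecutive values (wrapping around): 0.81°, 0.30°, 0.11°, 1.87°, 0.27°, 356.64°.
Largest gap = 356.64° ⇒ minimal covering band is its complement: 360° − 356.64° = 3.36°.
Band runs from -55.68° eastward to -52.32°.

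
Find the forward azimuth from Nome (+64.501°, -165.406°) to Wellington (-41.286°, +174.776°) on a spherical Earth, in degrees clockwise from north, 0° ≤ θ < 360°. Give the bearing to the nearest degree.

Δλ = 174.776 − -165.406 = 340.182°; wrapped into (−180°, 180°]: -19.818°.
θ = atan2( sin Δλ · cos φ₂ , cos φ₁ · sin φ₂ − sin φ₁ · cos φ₂ · cos Δλ )
  = atan2(-0.25476, -0.92211) = -164.556° → normalised to [0°, 360°): 195.444°.

195°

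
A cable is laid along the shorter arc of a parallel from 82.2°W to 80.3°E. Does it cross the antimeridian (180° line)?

Signed shortest Δλ = ((80.3 − -82.2 + 180) mod 360) − 180 = 162.5°.
Going east by 162.5° from -82.2° reaches +80.3° without touching 180°.

No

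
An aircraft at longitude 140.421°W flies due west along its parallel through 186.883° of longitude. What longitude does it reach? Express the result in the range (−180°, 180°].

Start at -140.421°; shift −186.883° → -327.304°.
-327.304° lies outside (−180°, 180°]; add 360° → +32.696°.

32.696°E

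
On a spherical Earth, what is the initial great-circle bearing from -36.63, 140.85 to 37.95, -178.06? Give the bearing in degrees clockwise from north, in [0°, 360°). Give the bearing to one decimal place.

Δλ = -178.06 − 140.85 = -318.91°; wrapped into (−180°, 180°]: 41.09°.
θ = atan2( sin Δλ · cos φ₂ , cos φ₁ · sin φ₂ − sin φ₁ · cos φ₂ · cos Δλ )
  = atan2(0.51827, 0.84811) = 31.428° → normalised to [0°, 360°): 31.428°.

31.4°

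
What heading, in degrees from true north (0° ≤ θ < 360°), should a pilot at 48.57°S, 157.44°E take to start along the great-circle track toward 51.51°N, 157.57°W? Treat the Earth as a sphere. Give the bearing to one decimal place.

27.4°

Δλ = -157.57 − 157.44 = -315.01°; wrapped into (−180°, 180°]: 44.99°.
θ = atan2( sin Δλ · cos φ₂ , cos φ₁ · sin φ₂ − sin φ₁ · cos φ₂ · cos Δλ )
  = atan2(0.44001, 0.84795) = 27.425° → normalised to [0°, 360°): 27.425°.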